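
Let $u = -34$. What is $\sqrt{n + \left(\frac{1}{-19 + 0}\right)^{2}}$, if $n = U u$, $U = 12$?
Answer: $\frac{i \sqrt{147287}}{19} \approx 20.199 i$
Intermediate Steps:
$n = -408$ ($n = 12 \left(-34\right) = -408$)
$\sqrt{n + \left(\frac{1}{-19 + 0}\right)^{2}} = \sqrt{-408 + \left(\frac{1}{-19 + 0}\right)^{2}} = \sqrt{-408 + \left(\frac{1}{-19}\right)^{2}} = \sqrt{-408 + \left(- \frac{1}{19}\right)^{2}} = \sqrt{-408 + \frac{1}{361}} = \sqrt{- \frac{147287}{361}} = \frac{i \sqrt{147287}}{19}$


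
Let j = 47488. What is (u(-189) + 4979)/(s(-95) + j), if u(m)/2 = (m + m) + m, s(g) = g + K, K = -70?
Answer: 3845/47323 ≈ 0.081250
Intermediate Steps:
s(g) = -70 + g (s(g) = g - 70 = -70 + g)
u(m) = 6*m (u(m) = 2*((m + m) + m) = 2*(2*m + m) = 2*(3*m) = 6*m)
(u(-189) + 4979)/(s(-95) + j) = (6*(-189) + 4979)/((-70 - 95) + 47488) = (-1134 + 4979)/(-165 + 47488) = 3845/47323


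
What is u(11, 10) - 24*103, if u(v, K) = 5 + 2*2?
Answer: -2463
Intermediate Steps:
u(v, K) = 9 (u(v, K) = 5 + 4 = 9)
u(11, 10) - 24*103 = 9 - 24*103 = 9 - 2472 = -2463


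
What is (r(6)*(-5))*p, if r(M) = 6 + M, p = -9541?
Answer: 572460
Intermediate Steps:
(r(6)*(-5))*p = ((6 + 6)*(-5))*(-9541) = (12*(-5))*(-9541) = -60*(-9541) = 572460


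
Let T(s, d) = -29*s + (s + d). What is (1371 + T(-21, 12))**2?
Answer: 3884841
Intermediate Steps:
T(s, d) = d - 28*s (T(s, d) = -29*s + (d + s) = d - 28*s)
(1371 + T(-21, 12))**2 = (1371 + (12 - 28*(-21)))**2 = (1371 + (12 + 588))**2 = (1371 + 600)**2 = 1971**2 = 3884841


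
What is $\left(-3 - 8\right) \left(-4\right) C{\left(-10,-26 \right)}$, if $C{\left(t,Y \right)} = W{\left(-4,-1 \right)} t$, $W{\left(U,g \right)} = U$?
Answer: $1760$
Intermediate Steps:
$C{\left(t,Y \right)} = - 4 t$
$\left(-3 - 8\right) \left(-4\right) C{\left(-10,-26 \right)} = \left(-3 - 8\right) \left(-4\right) \left(\left(-4\right) \left(-10\right)\right) = \left(-3 - 8\right) \left(-4\right) 40 = \left(-11\right) \left(-4\right) 40 = 44 \cdot 40 = 1760$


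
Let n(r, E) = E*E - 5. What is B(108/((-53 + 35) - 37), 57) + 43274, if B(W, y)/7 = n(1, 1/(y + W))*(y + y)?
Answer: 119983686662/3054243 ≈ 39284.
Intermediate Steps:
n(r, E) = -5 + E² (n(r, E) = E² - 5 = -5 + E²)
B(W, y) = 14*y*(-5 + (W + y)⁻²) (B(W, y) = 7*((-5 + (1/(y + W))²)*(y + y)) = 7*((-5 + (1/(W + y))²)*(2*y)) = 7*((-5 + (W + y)⁻²)*(2*y)) = 7*(2*y*(-5 + (W + y)⁻²)) = 14*y*(-5 + (W + y)⁻²))
B(108/((-53 + 35) - 37), 57) + 43274 = (-70*57 + 14*57/(108/((-53 + 35) - 37) + 57)²) + 43274 = (-3990 + 14*57/(108/(-18 - 37) + 57)²) + 43274 = (-3990 + 14*57/(108/(-55) + 57)²) + 43274 = (-3990 + 14*57/(108*(-1/55) + 57)²) + 43274 = (-3990 + 14*57/(-108/55 + 57)²) + 43274 = (-3990 + 14*57/(3027/55)²) + 43274 = (-3990 + 14*57*(3025/9162729)) + 43274 = (-3990 + 804650/3054243) + 43274 = -12185624920/3054243 + 43274 = 119983686662/3054243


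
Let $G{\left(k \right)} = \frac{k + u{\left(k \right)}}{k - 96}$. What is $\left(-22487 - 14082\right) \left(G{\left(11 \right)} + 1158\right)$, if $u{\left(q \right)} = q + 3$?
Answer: $- \frac{719714489}{17} \approx -4.2336 \cdot 10^{7}$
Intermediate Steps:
$u{\left(q \right)} = 3 + q$
$G{\left(k \right)} = \frac{3 + 2 k}{-96 + k}$ ($G{\left(k \right)} = \frac{k + \left(3 + k\right)}{k - 96} = \frac{3 + 2 k}{-96 + k}$)
$\left(-22487 - 14082\right) \left(G{\left(11 \right)} + 1158\right) = \left(-22487 - 14082\right) \left(\frac{3 + 2 \cdot 11}{-96 + 11} + 1158\right) = - 36569 \left(\frac{3 + 22}{-85} + 1158\right) = - 36569 \left(\left(- \frac{1}{85}\right) 25 + 1158\right) = - 36569 \left(- \frac{5}{17} + 1158\right) = \left(-36569\right) \frac{19681}{17} = - \frac{719714489}{17}$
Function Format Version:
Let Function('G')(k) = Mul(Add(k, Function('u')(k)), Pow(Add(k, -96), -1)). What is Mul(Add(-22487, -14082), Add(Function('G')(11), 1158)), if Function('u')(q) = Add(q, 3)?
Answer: Rational(-719714489, 17) ≈ -4.2336e+7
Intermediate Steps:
Function('u')(q) = Add(3, q)
Function('G')(k) = Mul(Pow(Add(-96, k), -1), Add(3, Mul(2, k))) (Function('G')(k) = Mul(Add(k, Add(3, k)), Pow(Add(k, -96), -1)) = Mul(Add(3, Mul(2, k)), Pow(Add(-96, k), -1)) = Mul(Pow(Add(-96, k), -1), Add(3, Mul(2, k))))
Mul(Add(-22487, -14082), Add(Function('G')(11), 1158)) = Mul(Add(-22487, -14082), Add(Mul(Pow(Add(-96, 11), -1), Add(3, Mul(2, 11))), 1158)) = Mul(-36569, Add(Mul(Pow(-85, -1), Add(3, 22)), 1158)) = Mul(-36569, Add(Mul(Rational(-1, 85), 25), 1158)) = Mul(-36569, Add(Rational(-5, 17), 1158)) = Mul(-36569, Rational(19681, 17)) = Rational(-719714489, 17)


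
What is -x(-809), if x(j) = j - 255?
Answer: 1064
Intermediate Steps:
x(j) = -255 + j
-x(-809) = -(-255 - 809) = -1*(-1064) = 1064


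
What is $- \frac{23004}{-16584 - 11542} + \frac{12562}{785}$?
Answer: $\frac{185688476}{11039455} \approx 16.82$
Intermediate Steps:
$- \frac{23004}{-16584 - 11542} + \frac{12562}{785} = - \frac{23004}{-16584 - 11542} + 12562 \cdot \frac{1}{785} = - \frac{23004}{-28126} + \frac{12562}{785} = \left(-23004\right) \left(- \frac{1}{28126}\right) + \frac{12562}{785} = \frac{11502}{14063} + \frac{12562}{785} = \frac{185688476}{11039455}$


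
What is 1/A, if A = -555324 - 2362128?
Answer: -1/2917452 ≈ -3.4276e-7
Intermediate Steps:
A = -2917452
1/A = 1/(-2917452) = -1/2917452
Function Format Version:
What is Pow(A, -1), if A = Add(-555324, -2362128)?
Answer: Rational(-1, 2917452) ≈ -3.4276e-7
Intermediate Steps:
A = -2917452
Pow(A, -1) = Pow(-2917452, -1) = Rational(-1, 2917452)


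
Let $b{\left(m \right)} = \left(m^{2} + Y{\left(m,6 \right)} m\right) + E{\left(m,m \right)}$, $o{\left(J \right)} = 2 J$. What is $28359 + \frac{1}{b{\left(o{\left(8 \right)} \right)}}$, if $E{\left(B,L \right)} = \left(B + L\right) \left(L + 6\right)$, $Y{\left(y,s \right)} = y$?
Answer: $\frac{34484545}{1216} \approx 28359.0$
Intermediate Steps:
$E{\left(B,L \right)} = \left(6 + L\right) \left(B + L\right)$ ($E{\left(B,L \right)} = \left(B + L\right) \left(6 + L\right) = \left(6 + L\right) \left(B + L\right)$)
$b{\left(m \right)} = 4 m^{2} + 12 m$ ($b{\left(m \right)} = \left(m^{2} + m m\right) + \left(m^{2} + 6 m + 6 m + m m\right) = \left(m^{2} + m^{2}\right) + \left(m^{2} + 6 m + 6 m + m^{2}\right) = 2 m^{2} + \left(2 m^{2} + 12 m\right) = 4 m^{2} + 12 m$)
$28359 + \frac{1}{b{\left(o{\left(8 \right)} \right)}} = 28359 + \frac{1}{4 \cdot 2 \cdot 8 \left(3 + 2 \cdot 8\right)} = 28359 + \frac{1}{4 \cdot 16 \left(3 + 16\right)} = 28359 + \frac{1}{4 \cdot 16 \cdot 19} = 28359 + \frac{1}{1216} = \frac{34484545}{1216}$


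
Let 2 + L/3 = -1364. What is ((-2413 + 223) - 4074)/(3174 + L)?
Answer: 522/77 ≈ 6.7792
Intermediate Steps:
L = -4098 (L = -6 + 3*(-1364) = -6 - 4092 = -4098)
((-2413 + 223) - 4074)/(3174 + L) = ((-2413 + 223) - 4074)/(3174 - 4098) = (-2190 - 4074)/(-924) = -6264*(-1/924) = 522/77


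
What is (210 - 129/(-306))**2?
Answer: 460660369/10404 ≈ 44277.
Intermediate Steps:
(210 - 129/(-306))**2 = (210 - 129*(-1/306))**2 = (210 + 43/102)**2 = (21463/102)**2 = 460660369/10404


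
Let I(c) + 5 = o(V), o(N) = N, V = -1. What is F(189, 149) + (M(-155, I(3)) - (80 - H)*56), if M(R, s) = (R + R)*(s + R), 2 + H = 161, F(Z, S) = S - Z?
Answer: 54294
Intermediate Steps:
H = 159 (H = -2 + 161 = 159)
I(c) = -6 (I(c) = -5 - 1 = -6)
M(R, s) = 2*R*(R + s) (M(R, s) = (2*R)*(R + s) = 2*R*(R + s))
F(189, 149) + (M(-155, I(3)) - (80 - H)*56) = (149 - 1*189) + (2*(-155)*(-155 - 6) - (80 - 1*159)*56) = (149 - 189) + (2*(-155)*(-161) - (80 - 159)*56) = -40 + (49910 - (-79)*56) = -40 + (49910 - 1*(-4424)) = -40 + (49910 + 4424) = -40 + 54334 = 54294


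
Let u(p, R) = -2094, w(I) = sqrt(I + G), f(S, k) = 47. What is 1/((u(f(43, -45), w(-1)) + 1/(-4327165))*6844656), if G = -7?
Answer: -4327165/62019999620067216 ≈ -6.9771e-11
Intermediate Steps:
w(I) = sqrt(-7 + I) (w(I) = sqrt(I - 7) = sqrt(-7 + I))
1/((u(f(43, -45), w(-1)) + 1/(-4327165))*6844656) = 1/(-2094 + 1/(-4327165)*6844656) = (1/6844656)/(-2094 - 1/4327165) = (1/6844656)/(-9061083511/4327165) = -4327165/9061083511*1/6844656 = -4327165/62019999620067216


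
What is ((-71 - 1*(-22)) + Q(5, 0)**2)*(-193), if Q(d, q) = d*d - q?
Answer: -111168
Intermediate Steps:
Q(d, q) = d**2 - q
((-71 - 1*(-22)) + Q(5, 0)**2)*(-193) = ((-71 - 1*(-22)) + (5**2 - 1*0)**2)*(-193) = ((-71 + 22) + (25 + 0)**2)*(-193) = (-49 + 25**2)*(-193) = (-49 + 625)*(-193) = 576*(-193) = -111168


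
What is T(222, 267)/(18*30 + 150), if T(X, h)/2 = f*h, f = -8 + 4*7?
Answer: 356/23 ≈ 15.478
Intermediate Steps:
f = 20 (f = -8 + 28 = 20)
T(X, h) = 40*h (T(X, h) = 2*(20*h) = 40*h)
T(222, 267)/(18*30 + 150) = (40*267)/(18*30 + 150) = 10680/(540 + 150) = 10680/690 = 10680*(1/690) = 356/23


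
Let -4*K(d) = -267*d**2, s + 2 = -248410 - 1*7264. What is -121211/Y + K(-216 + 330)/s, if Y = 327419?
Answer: -315021160013/83713180244 ≈ -3.7631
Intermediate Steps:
s = -255676 (s = -2 + (-248410 - 1*7264) = -2 + (-248410 - 7264) = -2 - 255674 = -255676)
K(d) = 267*d**2/4 (K(d) = -(-267)*d**2/4 = 267*d**2/4)
-121211/Y + K(-216 + 330)/s = -121211/327419 + (267*(-216 + 330)**2/4)/(-255676) = -121211*1/327419 + ((267/4)*114**2)*(-1/255676) = -121211/327419 + ((267/4)*12996)*(-1/255676) = -121211/327419 + 867483*(-1/255676) = -121211/327419 - 867483/255676 = -315021160013/83713180244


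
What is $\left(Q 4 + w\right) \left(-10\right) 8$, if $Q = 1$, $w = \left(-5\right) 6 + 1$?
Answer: $2000$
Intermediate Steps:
$w = -29$ ($w = -30 + 1 = -29$)
$\left(Q 4 + w\right) \left(-10\right) 8 = \left(1 \cdot 4 - 29\right) \left(-10\right) 8 = \left(4 - 29\right) \left(-10\right) 8 = \left(-25\right) \left(-10\right) 8 = 250 \cdot 8 = 2000$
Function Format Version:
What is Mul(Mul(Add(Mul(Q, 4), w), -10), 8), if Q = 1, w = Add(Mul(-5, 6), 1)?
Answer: 2000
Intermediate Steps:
w = -29 (w = Add(-30, 1) = -29)
Mul(Mul(Add(Mul(Q, 4), w), -10), 8) = Mul(Mul(Add(Mul(1, 4), -29), -10), 8) = Mul(Mul(Add(4, -29), -10), 8) = Mul(Mul(-25, -10), 8) = Mul(250, 8) = 2000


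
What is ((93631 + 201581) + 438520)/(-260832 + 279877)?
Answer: 733732/19045 ≈ 38.526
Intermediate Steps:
((93631 + 201581) + 438520)/(-260832 + 279877) = (295212 + 438520)/19045 = 733732*(1/19045) = 733732/19045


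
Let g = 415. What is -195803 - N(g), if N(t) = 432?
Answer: -196235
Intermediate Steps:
-195803 - N(g) = -195803 - 1*432 = -195803 - 432 = -196235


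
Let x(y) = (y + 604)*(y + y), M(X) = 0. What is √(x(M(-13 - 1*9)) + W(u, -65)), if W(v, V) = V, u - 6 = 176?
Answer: I*√65 ≈ 8.0623*I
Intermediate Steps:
u = 182 (u = 6 + 176 = 182)
x(y) = 2*y*(604 + y) (x(y) = (604 + y)*(2*y) = 2*y*(604 + y))
√(x(M(-13 - 1*9)) + W(u, -65)) = √(2*0*(604 + 0) - 65) = √(2*0*604 - 65) = √(0 - 65) = √(-65) = I*√65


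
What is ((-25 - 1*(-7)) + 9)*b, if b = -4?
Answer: 36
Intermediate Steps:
((-25 - 1*(-7)) + 9)*b = ((-25 - 1*(-7)) + 9)*(-4) = ((-25 + 7) + 9)*(-4) = (-18 + 9)*(-4) = -9*(-4) = 36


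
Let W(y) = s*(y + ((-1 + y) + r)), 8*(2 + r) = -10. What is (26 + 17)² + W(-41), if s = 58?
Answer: -6307/2 ≈ -3153.5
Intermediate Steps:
r = -13/4 (r = -2 + (⅛)*(-10) = -2 - 5/4 = -13/4 ≈ -3.2500)
W(y) = -493/2 + 116*y (W(y) = 58*(y + ((-1 + y) - 13/4)) = 58*(y + (-17/4 + y)) = 58*(-17/4 + 2*y) = -493/2 + 116*y)
(26 + 17)² + W(-41) = (26 + 17)² + (-493/2 + 116*(-41)) = 43² + (-493/2 - 4756) = 1849 - 10005/2 = -6307/2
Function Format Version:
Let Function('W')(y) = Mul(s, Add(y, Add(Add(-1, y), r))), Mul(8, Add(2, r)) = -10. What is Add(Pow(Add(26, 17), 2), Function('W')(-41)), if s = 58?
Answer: Rational(-6307, 2) ≈ -3153.5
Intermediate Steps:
r = Rational(-13, 4) (r = Add(-2, Mul(Rational(1, 8), -10)) = Add(-2, Rational(-5, 4)) = Rational(-13, 4) ≈ -3.2500)
Function('W')(y) = Add(Rational(-493, 2), Mul(116, y)) (Function('W')(y) = Mul(58, Add(y, Add(Add(-1, y), Rational(-13, 4)))) = Mul(58, Add(y, Add(Rational(-17, 4), y))) = Mul(58, Add(Rational(-17, 4), Mul(2, y))) = Add(Rational(-493, 2), Mul(116, y)))
Add(Pow(Add(26, 17), 2), Function('W')(-41)) = Add(Pow(Add(26, 17), 2), Add(Rational(-493, 2), Mul(116, -41))) = Add(Pow(43, 2), Add(Rational(-493, 2), -4756)) = Add(1849, Rational(-10005, 2)) = Rational(-6307, 2)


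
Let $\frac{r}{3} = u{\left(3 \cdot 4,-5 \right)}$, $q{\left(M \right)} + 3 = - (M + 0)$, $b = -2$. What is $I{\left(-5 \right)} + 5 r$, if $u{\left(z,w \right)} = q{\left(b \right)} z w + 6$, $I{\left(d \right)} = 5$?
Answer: $995$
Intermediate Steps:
$q{\left(M \right)} = -3 - M$ ($q{\left(M \right)} = -3 - \left(M + 0\right) = -3 - M$)
$u{\left(z,w \right)} = 6 - w z$ ($u{\left(z,w \right)} = \left(-3 - -2\right) z w + 6 = \left(-3 + 2\right) z w + 6 = - z w + 6 = - w z + 6 = 6 - w z$)
$r = 198$ ($r = 3 \left(6 - - 5 \cdot 3 \cdot 4\right) = 3 \left(6 - \left(-5\right) 12\right) = 3 \left(6 + 60\right) = 3 \cdot 66 = 198$)
$I{\left(-5 \right)} + 5 r = 5 + 5 \cdot 198 = 5 + 990 = 995$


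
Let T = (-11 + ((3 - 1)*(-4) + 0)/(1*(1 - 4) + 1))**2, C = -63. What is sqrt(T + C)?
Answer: I*sqrt(14) ≈ 3.7417*I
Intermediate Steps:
T = 49 (T = (-11 + (2*(-4) + 0)/(1*(-3) + 1))**2 = (-11 + (-8 + 0)/(-3 + 1))**2 = (-11 - 8/(-2))**2 = (-11 - 8*(-1/2))**2 = (-11 + 4)**2 = (-7)**2 = 49)
sqrt(T + C) = sqrt(49 - 63) = sqrt(-14) = I*sqrt(14)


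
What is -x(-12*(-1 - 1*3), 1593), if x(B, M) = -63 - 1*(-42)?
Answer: 21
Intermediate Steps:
x(B, M) = -21 (x(B, M) = -63 + 42 = -21)
-x(-12*(-1 - 1*3), 1593) = -1*(-21) = 21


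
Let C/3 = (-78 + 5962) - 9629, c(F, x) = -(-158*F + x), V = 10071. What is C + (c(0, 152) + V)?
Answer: -1316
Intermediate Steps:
c(F, x) = -x + 158*F (c(F, x) = -(x - 158*F) = -x + 158*F)
C = -11235 (C = 3*((-78 + 5962) - 9629) = 3*(5884 - 9629) = 3*(-3745) = -11235)
C + (c(0, 152) + V) = -11235 + ((-1*152 + 158*0) + 10071) = -11235 + ((-152 + 0) + 10071) = -11235 + (-152 + 10071) = -11235 + 9919 = -1316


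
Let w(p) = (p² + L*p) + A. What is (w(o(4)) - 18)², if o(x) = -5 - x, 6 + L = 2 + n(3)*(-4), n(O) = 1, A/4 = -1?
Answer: 17161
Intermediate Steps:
A = -4 (A = 4*(-1) = -4)
L = -8 (L = -6 + (2 + 1*(-4)) = -6 + (2 - 4) = -6 - 2 = -8)
w(p) = -4 + p² - 8*p (w(p) = (p² - 8*p) - 4 = -4 + p² - 8*p)
(w(o(4)) - 18)² = ((-4 + (-5 - 1*4)² - 8*(-5 - 1*4)) - 18)² = ((-4 + (-5 - 4)² - 8*(-5 - 4)) - 18)² = ((-4 + (-9)² - 8*(-9)) - 18)² = ((-4 + 81 + 72) - 18)² = (149 - 18)² = 131² = 17161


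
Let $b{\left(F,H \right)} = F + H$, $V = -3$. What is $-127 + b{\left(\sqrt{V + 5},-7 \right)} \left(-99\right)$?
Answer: $566 - 99 \sqrt{2} \approx 425.99$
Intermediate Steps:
$-127 + b{\left(\sqrt{V + 5},-7 \right)} \left(-99\right) = -127 + \left(\sqrt{-3 + 5} - 7\right) \left(-99\right) = -127 + \left(\sqrt{2} - 7\right) \left(-99\right) = -127 + \left(-7 + \sqrt{2}\right) \left(-99\right) = -127 + \left(693 - 99 \sqrt{2}\right) = 566 - 99 \sqrt{2}$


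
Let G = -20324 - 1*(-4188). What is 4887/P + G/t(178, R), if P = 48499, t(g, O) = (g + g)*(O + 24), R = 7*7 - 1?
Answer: -82164535/155390796 ≈ -0.52876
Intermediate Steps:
R = 48 (R = 49 - 1 = 48)
t(g, O) = 2*g*(24 + O) (t(g, O) = (2*g)*(24 + O) = 2*g*(24 + O))
G = -16136 (G = -20324 + 4188 = -16136)
4887/P + G/t(178, R) = 4887/48499 - 16136*1/(356*(24 + 48)) = 4887*(1/48499) - 16136/(2*178*72) = 4887/48499 - 16136/25632 = 4887/48499 - 16136*1/25632 = 4887/48499 - 2017/3204 = -82164535/155390796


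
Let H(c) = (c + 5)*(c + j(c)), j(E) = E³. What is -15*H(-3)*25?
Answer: 22500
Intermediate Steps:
H(c) = (5 + c)*(c + c³) (H(c) = (c + 5)*(c + c³) = (5 + c)*(c + c³))
-15*H(-3)*25 = -(-45)*(5 - 3 + (-3)³ + 5*(-3)²)*25 = -(-45)*(5 - 3 - 27 + 5*9)*25 = -(-45)*(5 - 3 - 27 + 45)*25 = -(-45)*20*25 = -15*(-60)*25 = 900*25 = 22500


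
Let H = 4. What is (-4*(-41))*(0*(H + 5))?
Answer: 0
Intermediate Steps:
(-4*(-41))*(0*(H + 5)) = (-4*(-41))*(0*(4 + 5)) = 164*(0*9) = 164*0 = 0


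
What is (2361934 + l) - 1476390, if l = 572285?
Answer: 1457829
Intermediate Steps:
(2361934 + l) - 1476390 = (2361934 + 572285) - 1476390 = 2934219 - 1476390 = 1457829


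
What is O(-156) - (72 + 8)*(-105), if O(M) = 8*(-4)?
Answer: 8368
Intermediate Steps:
O(M) = -32
O(-156) - (72 + 8)*(-105) = -32 - (72 + 8)*(-105) = -32 - 80*(-105) = -32 - 1*(-8400) = -32 + 8400 = 8368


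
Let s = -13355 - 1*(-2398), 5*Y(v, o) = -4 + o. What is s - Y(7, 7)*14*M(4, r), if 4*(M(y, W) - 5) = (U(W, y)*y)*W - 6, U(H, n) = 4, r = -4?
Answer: -10852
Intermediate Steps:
Y(v, o) = -4/5 + o/5 (Y(v, o) = (-4 + o)/5 = -4/5 + o/5)
s = -10957 (s = -13355 + 2398 = -10957)
M(y, W) = 7/2 + W*y (M(y, W) = 5 + ((4*y)*W - 6)/4 = 5 + (4*W*y - 6)/4 = 5 + (-6 + 4*W*y)/4 = 5 + (-3/2 + W*y) = 7/2 + W*y)
s - Y(7, 7)*14*M(4, r) = -10957 - (-4/5 + (1/5)*7)*14*(7/2 - 4*4) = -10957 - (-4/5 + 7/5)*14*(7/2 - 16) = -10957 - (3/5)*14*(-25)/2 = -10957 - 42*(-25)/(5*2) = -10957 - 1*(-105) = -10957 + 105 = -10852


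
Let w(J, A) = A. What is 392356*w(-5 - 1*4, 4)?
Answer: 1569424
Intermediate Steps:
392356*w(-5 - 1*4, 4) = 392356*4 = 1569424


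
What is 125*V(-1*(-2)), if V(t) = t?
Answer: 250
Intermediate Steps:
125*V(-1*(-2)) = 125*(-1*(-2)) = 125*2 = 250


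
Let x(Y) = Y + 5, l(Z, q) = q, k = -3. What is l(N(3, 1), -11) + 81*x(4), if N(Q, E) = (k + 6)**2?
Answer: 718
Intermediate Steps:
N(Q, E) = 9 (N(Q, E) = (-3 + 6)**2 = 3**2 = 9)
x(Y) = 5 + Y
l(N(3, 1), -11) + 81*x(4) = -11 + 81*(5 + 4) = -11 + 81*9 = -11 + 729 = 718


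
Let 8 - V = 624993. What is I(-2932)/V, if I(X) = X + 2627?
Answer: 61/124997 ≈ 0.00048801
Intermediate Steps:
V = -624985 (V = 8 - 1*624993 = 8 - 624993 = -624985)
I(X) = 2627 + X
I(-2932)/V = (2627 - 2932)/(-624985) = -305*(-1/624985) = 61/124997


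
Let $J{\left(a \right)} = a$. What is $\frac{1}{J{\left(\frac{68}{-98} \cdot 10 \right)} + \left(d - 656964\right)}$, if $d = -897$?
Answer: $- \frac{49}{32235529} \approx -1.5201 \cdot 10^{-6}$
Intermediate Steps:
$\frac{1}{J{\left(\frac{68}{-98} \cdot 10 \right)} + \left(d - 656964\right)} = \frac{1}{\frac{68}{-98} \cdot 10 - 657861} = \frac{1}{68 \left(- \frac{1}{98}\right) 10 - 657861} = \frac{1}{\left(- \frac{34}{49}\right) 10 - 657861} = \frac{1}{- \frac{340}{49} - 657861} = \frac{1}{- \frac{32235529}{49}} = - \frac{49}{32235529}$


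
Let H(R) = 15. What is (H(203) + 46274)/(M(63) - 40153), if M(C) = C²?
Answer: -46289/36184 ≈ -1.2793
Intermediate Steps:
(H(203) + 46274)/(M(63) - 40153) = (15 + 46274)/(63² - 40153) = 46289/(3969 - 40153) = 46289/(-36184) = 46289*(-1/36184) = -46289/36184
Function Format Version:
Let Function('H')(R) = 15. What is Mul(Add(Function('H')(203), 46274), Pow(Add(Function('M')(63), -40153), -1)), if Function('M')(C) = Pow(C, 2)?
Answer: Rational(-46289, 36184) ≈ -1.2793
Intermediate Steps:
Mul(Add(Function('H')(203), 46274), Pow(Add(Function('M')(63), -40153), -1)) = Mul(Add(15, 46274), Pow(Add(Pow(63, 2), -40153), -1)) = Mul(46289, Pow(Add(3969, -40153), -1)) = Mul(46289, Pow(-36184, -1)) = Mul(46289, Rational(-1, 36184)) = Rational(-46289, 36184)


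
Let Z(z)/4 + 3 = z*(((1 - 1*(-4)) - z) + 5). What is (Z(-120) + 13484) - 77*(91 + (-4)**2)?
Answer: -57167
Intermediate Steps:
Z(z) = -12 + 4*z*(10 - z) (Z(z) = -12 + 4*(z*(((1 - 1*(-4)) - z) + 5)) = -12 + 4*(z*(((1 + 4) - z) + 5)) = -12 + 4*(z*((5 - z) + 5)) = -12 + 4*(z*(10 - z)) = -12 + 4*z*(10 - z))
(Z(-120) + 13484) - 77*(91 + (-4)**2) = ((-12 - 4*(-120)**2 + 40*(-120)) + 13484) - 77*(91 + (-4)**2) = ((-12 - 4*14400 - 4800) + 13484) - 77*(91 + 16) = ((-12 - 57600 - 4800) + 13484) - 77*107 = (-62412 + 13484) - 8239 = -48928 - 8239 = -57167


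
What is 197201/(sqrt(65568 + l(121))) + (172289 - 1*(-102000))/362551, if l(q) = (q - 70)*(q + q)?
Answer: 274289/362551 + 197201*sqrt(1590)/11130 ≈ 707.26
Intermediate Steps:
l(q) = 2*q*(-70 + q) (l(q) = (-70 + q)*(2*q) = 2*q*(-70 + q))
197201/(sqrt(65568 + l(121))) + (172289 - 1*(-102000))/362551 = 197201/(sqrt(65568 + 2*121*(-70 + 121))) + (172289 - 1*(-102000))/362551 = 197201/(sqrt(65568 + 2*121*51)) + (172289 + 102000)*(1/362551) = 197201/(sqrt(65568 + 12342)) + 274289*(1/362551) = 197201/(sqrt(77910)) + 274289/362551 = 197201/((7*sqrt(1590))) + 274289/362551 = 197201*(sqrt(1590)/11130) + 274289/362551 = 197201*sqrt(1590)/11130 + 274289/362551 = 274289/362551 + 197201*sqrt(1590)/11130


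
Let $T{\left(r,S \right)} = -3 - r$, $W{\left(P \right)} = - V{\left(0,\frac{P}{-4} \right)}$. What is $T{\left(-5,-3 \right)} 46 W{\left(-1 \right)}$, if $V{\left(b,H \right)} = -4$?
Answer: $368$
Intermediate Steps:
$W{\left(P \right)} = 4$ ($W{\left(P \right)} = \left(-1\right) \left(-4\right) = 4$)
$T{\left(-5,-3 \right)} 46 W{\left(-1 \right)} = \left(-3 - -5\right) 46 \cdot 4 = \left(-3 + 5\right) 46 \cdot 4 = 2 \cdot 46 \cdot 4 = 92 \cdot 4 = 368$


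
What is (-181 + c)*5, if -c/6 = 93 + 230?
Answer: -10595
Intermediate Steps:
c = -1938 (c = -6*(93 + 230) = -6*323 = -1938)
(-181 + c)*5 = (-181 - 1938)*5 = -2119*5 = -10595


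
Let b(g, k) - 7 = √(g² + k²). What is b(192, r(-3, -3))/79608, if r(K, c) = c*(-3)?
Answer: 7/79608 + √4105/26536 ≈ 0.0025024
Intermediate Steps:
r(K, c) = -3*c
b(g, k) = 7 + √(g² + k²)
b(192, r(-3, -3))/79608 = (7 + √(192² + (-3*(-3))²))/79608 = (7 + √(36864 + 9²))*(1/79608) = (7 + √(36864 + 81))*(1/79608) = (7 + √36945)*(1/79608) = (7 + 3*√4105)*(1/79608) = 7/79608 + √4105/26536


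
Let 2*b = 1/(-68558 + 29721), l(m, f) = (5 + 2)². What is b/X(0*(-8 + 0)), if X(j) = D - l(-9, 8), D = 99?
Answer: -1/3883700 ≈ -2.5749e-7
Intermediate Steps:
l(m, f) = 49 (l(m, f) = 7² = 49)
b = -1/77674 (b = 1/(2*(-68558 + 29721)) = (½)/(-38837) = (½)*(-1/38837) = -1/77674 ≈ -1.2874e-5)
X(j) = 50 (X(j) = 99 - 1*49 = 99 - 49 = 50)
b/X(0*(-8 + 0)) = -1/77674/50 = -1/77674*1/50 = -1/3883700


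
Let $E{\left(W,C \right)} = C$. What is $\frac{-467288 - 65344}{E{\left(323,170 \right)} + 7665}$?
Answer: $- \frac{532632}{7835} \approx -67.981$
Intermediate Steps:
$\frac{-467288 - 65344}{E{\left(323,170 \right)} + 7665} = \frac{-467288 - 65344}{170 + 7665} = \frac{-467288 - 65344}{7835} = \left(-532632\right) \frac{1}{7835} = - \frac{532632}{7835}$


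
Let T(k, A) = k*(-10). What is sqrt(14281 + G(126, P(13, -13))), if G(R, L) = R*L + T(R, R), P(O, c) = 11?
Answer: sqrt(14407) ≈ 120.03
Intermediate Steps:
T(k, A) = -10*k
G(R, L) = -10*R + L*R (G(R, L) = R*L - 10*R = L*R - 10*R = -10*R + L*R)
sqrt(14281 + G(126, P(13, -13))) = sqrt(14281 + 126*(-10 + 11)) = sqrt(14281 + 126*1) = sqrt(14281 + 126) = sqrt(14407)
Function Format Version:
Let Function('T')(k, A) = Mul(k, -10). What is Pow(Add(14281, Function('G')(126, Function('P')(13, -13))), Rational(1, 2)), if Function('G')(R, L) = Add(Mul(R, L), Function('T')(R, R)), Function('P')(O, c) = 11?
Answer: Pow(14407, Rational(1, 2)) ≈ 120.03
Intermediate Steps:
Function('T')(k, A) = Mul(-10, k)
Function('G')(R, L) = Add(Mul(-10, R), Mul(L, R)) (Function('G')(R, L) = Add(Mul(R, L), Mul(-10, R)) = Add(Mul(L, R), Mul(-10, R)) = Add(Mul(-10, R), Mul(L, R)))
Pow(Add(14281, Function('G')(126, Function('P')(13, -13))), Rational(1, 2)) = Pow(Add(14281, Mul(126, Add(-10, 11))), Rational(1, 2)) = Pow(Add(14281, Mul(126, 1)), Rational(1, 2)) = Pow(Add(14281, 126), Rational(1, 2)) = Pow(14407, Rational(1, 2))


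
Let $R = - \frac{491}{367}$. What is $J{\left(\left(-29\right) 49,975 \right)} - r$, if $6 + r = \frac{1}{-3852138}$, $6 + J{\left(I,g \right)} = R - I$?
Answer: $\frac{2007025532575}{1413734646} \approx 1419.7$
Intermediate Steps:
$R = - \frac{491}{367}$ ($R = \left(-491\right) \frac{1}{367} = - \frac{491}{367} \approx -1.3379$)
$J{\left(I,g \right)} = - \frac{2693}{367} - I$ ($J{\left(I,g \right)} = -6 - \left(\frac{491}{367} + I\right) = - \frac{2693}{367} - I$)
$r = - \frac{23112829}{3852138}$ ($r = -6 + \frac{1}{-3852138} = -6 - \frac{1}{3852138} = - \frac{23112829}{3852138} \approx -6.0$)
$J{\left(\left(-29\right) 49,975 \right)} - r = \left(- \frac{2693}{367} - \left(-29\right) 49\right) - - \frac{23112829}{3852138} = \left(- \frac{2693}{367} - -1421\right) + \frac{23112829}{3852138} = \left(- \frac{2693}{367} + 1421\right) + \frac{23112829}{3852138} = \frac{518814}{367} + \frac{23112829}{3852138} = \frac{2007025532575}{1413734646}$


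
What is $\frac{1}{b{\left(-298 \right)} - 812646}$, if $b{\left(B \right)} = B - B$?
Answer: $- \frac{1}{812646} \approx -1.2305 \cdot 10^{-6}$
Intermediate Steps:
$b{\left(B \right)} = 0$
$\frac{1}{b{\left(-298 \right)} - 812646} = \frac{1}{0 - 812646} = \frac{1}{-812646} = - \frac{1}{812646}$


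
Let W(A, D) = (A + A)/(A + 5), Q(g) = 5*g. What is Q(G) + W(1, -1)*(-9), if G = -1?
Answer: -8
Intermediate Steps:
W(A, D) = 2*A/(5 + A) (W(A, D) = (2*A)/(5 + A) = 2*A/(5 + A))
Q(G) + W(1, -1)*(-9) = 5*(-1) + (2*1/(5 + 1))*(-9) = -5 + (2*1/6)*(-9) = -5 + (2*1*(⅙))*(-9) = -5 + (⅓)*(-9) = -5 - 3 = -8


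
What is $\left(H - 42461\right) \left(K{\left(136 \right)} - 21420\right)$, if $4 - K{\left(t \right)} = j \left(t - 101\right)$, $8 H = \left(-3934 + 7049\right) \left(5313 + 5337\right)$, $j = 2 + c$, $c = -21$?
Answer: $- \frac{340680185781}{4} \approx -8.517 \cdot 10^{10}$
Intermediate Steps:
$j = -19$ ($j = 2 - 21 = -19$)
$H = \frac{16587375}{4}$ ($H = \frac{\left(-3934 + 7049\right) \left(5313 + 5337\right)}{8} = \frac{3115 \cdot 10650}{8} = \frac{1}{8} \cdot 33174750 = \frac{16587375}{4} \approx 4.1468 \cdot 10^{6}$)
$K{\left(t \right)} = -1915 + 19 t$ ($K{\left(t \right)} = 4 - - 19 \left(t - 101\right) = 4 - - 19 \left(-101 + t\right) = 4 - \left(1919 - 19 t\right) = 4 + \left(-1919 + 19 t\right) = -1915 + 19 t$)
$\left(H - 42461\right) \left(K{\left(136 \right)} - 21420\right) = \left(\frac{16587375}{4} - 42461\right) \left(\left(-1915 + 19 \cdot 136\right) - 21420\right) = \frac{16417531 \left(\left(-1915 + 2584\right) - 21420\right)}{4} = \frac{16417531 \left(669 - 21420\right)}{4} = \frac{16417531}{4} \left(-20751\right) = - \frac{340680185781}{4}$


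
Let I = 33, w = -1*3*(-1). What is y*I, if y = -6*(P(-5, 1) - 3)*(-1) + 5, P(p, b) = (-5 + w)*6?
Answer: -2805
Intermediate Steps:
w = 3 (w = -3*(-1) = 3)
P(p, b) = -12 (P(p, b) = (-5 + 3)*6 = -2*6 = -12)
y = -85 (y = -6*(-12 - 3)*(-1) + 5 = -(-90)*(-1) + 5 = -6*15 + 5 = -90 + 5 = -85)
y*I = -85*33 = -2805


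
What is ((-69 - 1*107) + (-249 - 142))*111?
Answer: -62937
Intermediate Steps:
((-69 - 1*107) + (-249 - 142))*111 = ((-69 - 107) - 391)*111 = (-176 - 391)*111 = -567*111 = -62937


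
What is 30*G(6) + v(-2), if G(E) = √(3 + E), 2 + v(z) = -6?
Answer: 82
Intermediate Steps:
v(z) = -8 (v(z) = -2 - 6 = -8)
30*G(6) + v(-2) = 30*√(3 + 6) - 8 = 30*√9 - 8 = 30*3 - 8 = 90 - 8 = 82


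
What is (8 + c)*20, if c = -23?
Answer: -300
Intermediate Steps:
(8 + c)*20 = (8 - 23)*20 = -15*20 = -300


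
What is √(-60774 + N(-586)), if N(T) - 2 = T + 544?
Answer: I*√60814 ≈ 246.6*I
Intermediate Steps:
N(T) = 546 + T (N(T) = 2 + (T + 544) = 2 + (544 + T) = 546 + T)
√(-60774 + N(-586)) = √(-60774 + (546 - 586)) = √(-60774 - 40) = √(-60814) = I*√60814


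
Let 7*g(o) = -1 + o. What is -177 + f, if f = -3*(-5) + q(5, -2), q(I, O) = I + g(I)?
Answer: -1095/7 ≈ -156.43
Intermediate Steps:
g(o) = -⅐ + o/7 (g(o) = (-1 + o)/7 = -⅐ + o/7)
q(I, O) = -⅐ + 8*I/7 (q(I, O) = I + (-⅐ + I/7) = -⅐ + 8*I/7)
f = 144/7 (f = -3*(-5) + (-⅐ + (8/7)*5) = 15 + (-⅐ + 40/7) = 15 + 39/7 = 144/7 ≈ 20.571)
-177 + f = -177 + 144/7 = -1095/7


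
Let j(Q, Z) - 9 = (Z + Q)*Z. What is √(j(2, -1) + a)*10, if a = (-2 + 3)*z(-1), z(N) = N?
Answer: 10*√7 ≈ 26.458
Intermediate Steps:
j(Q, Z) = 9 + Z*(Q + Z) (j(Q, Z) = 9 + (Z + Q)*Z = 9 + (Q + Z)*Z = 9 + Z*(Q + Z))
a = -1 (a = (-2 + 3)*(-1) = 1*(-1) = -1)
√(j(2, -1) + a)*10 = √((9 + (-1)² + 2*(-1)) - 1)*10 = √((9 + 1 - 2) - 1)*10 = √(8 - 1)*10 = √7*10 = 10*√7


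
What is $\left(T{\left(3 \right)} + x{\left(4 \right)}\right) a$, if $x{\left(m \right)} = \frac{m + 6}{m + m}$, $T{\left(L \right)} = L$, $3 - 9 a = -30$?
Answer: $\frac{187}{12} \approx 15.583$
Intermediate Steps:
$a = \frac{11}{3}$ ($a = \frac{1}{3} - - \frac{10}{3} = \frac{1}{3} + \frac{10}{3} = \frac{11}{3} \approx 3.6667$)
$x{\left(m \right)} = \frac{6 + m}{2 m}$
$\left(T{\left(3 \right)} + x{\left(4 \right)}\right) a = \left(3 + \frac{6 + 4}{2 \cdot 4}\right) \frac{11}{3} = \left(3 + \frac{1}{2} \cdot \frac{1}{4} \cdot 10\right) \frac{11}{3} = \left(3 + \frac{5}{4}\right) \frac{11}{3} = \frac{17}{4} \cdot \frac{11}{3} = \frac{187}{12}$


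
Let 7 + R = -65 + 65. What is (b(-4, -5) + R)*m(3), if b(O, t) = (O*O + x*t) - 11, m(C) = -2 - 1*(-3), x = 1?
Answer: -7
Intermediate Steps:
R = -7 (R = -7 + (-65 + 65) = -7 + 0 = -7)
m(C) = 1 (m(C) = -2 + 3 = 1)
b(O, t) = -11 + t + O² (b(O, t) = (O*O + 1*t) - 11 = (O² + t) - 11 = (t + O²) - 11 = -11 + t + O²)
(b(-4, -5) + R)*m(3) = ((-11 - 5 + (-4)²) - 7)*1 = ((-11 - 5 + 16) - 7)*1 = (0 - 7)*1 = -7*1 = -7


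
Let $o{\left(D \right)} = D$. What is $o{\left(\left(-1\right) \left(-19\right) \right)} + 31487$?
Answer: $31506$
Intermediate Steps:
$o{\left(\left(-1\right) \left(-19\right) \right)} + 31487 = \left(-1\right) \left(-19\right) + 31487 = 19 + 31487 = 31506$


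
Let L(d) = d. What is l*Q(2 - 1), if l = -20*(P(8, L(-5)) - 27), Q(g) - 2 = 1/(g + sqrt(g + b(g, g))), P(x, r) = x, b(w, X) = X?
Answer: 380 + 380*sqrt(2) ≈ 917.40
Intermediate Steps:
Q(g) = 2 + 1/(g + sqrt(2)*sqrt(g)) (Q(g) = 2 + 1/(g + sqrt(g + g)) = 2 + 1/(g + sqrt(2*g)) = 2 + 1/(g + sqrt(2)*sqrt(g)))
l = 380 (l = -20*(8 - 27) = -20*(-19) = 380)
l*Q(2 - 1) = 380*((1 + 2*(2 - 1) + 2*sqrt(2)*sqrt(2 - 1))/((2 - 1) + sqrt(2)*sqrt(2 - 1))) = 380*((1 + 2*1 + 2*sqrt(2)*sqrt(1))/(1 + sqrt(2)*sqrt(1))) = 380*((1 + 2 + 2*sqrt(2)*1)/(1 + sqrt(2)*1)) = 380*((1 + 2 + 2*sqrt(2))/(1 + sqrt(2))) = 380*((3 + 2*sqrt(2))/(1 + sqrt(2))) = 380*(3 + 2*sqrt(2))/(1 + sqrt(2))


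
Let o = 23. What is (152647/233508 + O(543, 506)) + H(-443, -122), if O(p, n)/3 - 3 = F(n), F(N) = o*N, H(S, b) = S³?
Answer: -1844785021675/21228 ≈ -8.6903e+7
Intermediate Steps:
F(N) = 23*N
O(p, n) = 9 + 69*n (O(p, n) = 9 + 3*(23*n) = 9 + 69*n)
(152647/233508 + O(543, 506)) + H(-443, -122) = (152647/233508 + (9 + 69*506)) + (-443)³ = (152647*(1/233508) + (9 + 34914)) - 86938307 = (13877/21228 + 34923) - 86938307 = 741359321/21228 - 86938307 = -1844785021675/21228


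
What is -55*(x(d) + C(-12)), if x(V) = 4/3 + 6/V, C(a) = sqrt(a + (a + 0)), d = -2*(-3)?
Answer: -385/3 - 110*I*sqrt(6) ≈ -128.33 - 269.44*I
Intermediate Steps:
d = 6
C(a) = sqrt(2)*sqrt(a) (C(a) = sqrt(a + a) = sqrt(2*a) = sqrt(2)*sqrt(a))
x(V) = 4/3 + 6/V (x(V) = 4*(1/3) + 6/V = 4/3 + 6/V)
-55*(x(d) + C(-12)) = -55*((4/3 + 6/6) + sqrt(2)*sqrt(-12)) = -55*((4/3 + 6*(1/6)) + sqrt(2)*(2*I*sqrt(3))) = -55*((4/3 + 1) + 2*I*sqrt(6)) = -55*(7/3 + 2*I*sqrt(6)) = -385/3 - 110*I*sqrt(6)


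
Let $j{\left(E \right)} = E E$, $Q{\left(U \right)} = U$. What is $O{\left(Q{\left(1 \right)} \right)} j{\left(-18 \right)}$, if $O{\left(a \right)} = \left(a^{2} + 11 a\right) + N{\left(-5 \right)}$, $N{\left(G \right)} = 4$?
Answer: $5184$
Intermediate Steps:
$j{\left(E \right)} = E^{2}$
$O{\left(a \right)} = 4 + a^{2} + 11 a$ ($O{\left(a \right)} = \left(a^{2} + 11 a\right) + 4 = 4 + a^{2} + 11 a$)
$O{\left(Q{\left(1 \right)} \right)} j{\left(-18 \right)} = \left(4 + 1^{2} + 11 \cdot 1\right) \left(-18\right)^{2} = \left(4 + 1 + 11\right) 324 = 16 \cdot 324 = 5184$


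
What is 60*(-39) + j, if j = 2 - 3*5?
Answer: -2353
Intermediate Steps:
j = -13 (j = 2 - 15 = -13)
60*(-39) + j = 60*(-39) - 13 = -2340 - 13 = -2353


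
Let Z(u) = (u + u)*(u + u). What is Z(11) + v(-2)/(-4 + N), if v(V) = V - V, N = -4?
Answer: 484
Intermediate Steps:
v(V) = 0
Z(u) = 4*u² (Z(u) = (2*u)*(2*u) = 4*u²)
Z(11) + v(-2)/(-4 + N) = 4*11² + 0/(-4 - 4) = 4*121 + 0/(-8) = 484 - ⅛*0 = 484 + 0 = 484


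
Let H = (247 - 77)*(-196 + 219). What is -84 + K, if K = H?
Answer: 3826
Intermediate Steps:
H = 3910 (H = 170*23 = 3910)
K = 3910
-84 + K = -84 + 3910 = 3826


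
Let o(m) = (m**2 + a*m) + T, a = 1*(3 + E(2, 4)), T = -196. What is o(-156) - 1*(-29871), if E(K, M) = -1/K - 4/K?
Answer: 53933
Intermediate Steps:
E(K, M) = -5/K
a = 1/2 (a = 1*(3 - 5/2) = 1*(1/2) = 1/2 ≈ 0.50000)
o(m) = -196 + m**2 + m/2 (o(m) = (m**2 + m/2) - 196 = -196 + m**2 + m/2)
o(-156) - 1*(-29871) = (-196 + (-156)**2 + (1/2)*(-156)) - 1*(-29871) = (-196 + 24336 - 78) + 29871 = 24062 + 29871 = 53933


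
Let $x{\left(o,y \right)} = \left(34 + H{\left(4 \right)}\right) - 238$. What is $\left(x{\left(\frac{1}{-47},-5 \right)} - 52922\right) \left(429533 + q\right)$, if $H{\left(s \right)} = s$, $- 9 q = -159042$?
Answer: $- \frac{71269165786}{3} \approx -2.3756 \cdot 10^{10}$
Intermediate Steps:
$q = \frac{53014}{3}$ ($q = \left(- \frac{1}{9}\right) \left(-159042\right) = \frac{53014}{3} \approx 17671.0$)
$x{\left(o,y \right)} = -200$ ($x{\left(o,y \right)} = \left(34 + 4\right) - 238 = 38 - 238 = -200$)
$\left(x{\left(\frac{1}{-47},-5 \right)} - 52922\right) \left(429533 + q\right) = \left(-200 - 52922\right) \left(429533 + \frac{53014}{3}\right) = \left(-53122\right) \frac{1341613}{3} = - \frac{71269165786}{3}$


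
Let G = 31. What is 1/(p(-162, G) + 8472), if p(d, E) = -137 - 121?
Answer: 1/8214 ≈ 0.00012174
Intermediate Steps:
p(d, E) = -258
1/(p(-162, G) + 8472) = 1/(-258 + 8472) = 1/8214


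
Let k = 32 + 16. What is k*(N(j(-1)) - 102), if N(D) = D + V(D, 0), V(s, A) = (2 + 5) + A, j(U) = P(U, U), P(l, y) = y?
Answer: -4608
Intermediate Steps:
j(U) = U
V(s, A) = 7 + A
k = 48
N(D) = 7 + D (N(D) = D + (7 + 0) = D + 7 = 7 + D)
k*(N(j(-1)) - 102) = 48*((7 - 1) - 102) = 48*(6 - 102) = 48*(-96) = -4608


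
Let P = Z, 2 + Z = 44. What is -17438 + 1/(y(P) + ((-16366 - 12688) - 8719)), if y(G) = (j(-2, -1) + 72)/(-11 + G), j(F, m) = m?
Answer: -20418014727/1170892 ≈ -17438.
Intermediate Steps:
Z = 42 (Z = -2 + 44 = 42)
P = 42
y(G) = 71/(-11 + G) (y(G) = (-1 + 72)/(-11 + G) = 71/(-11 + G))
-17438 + 1/(y(P) + ((-16366 - 12688) - 8719)) = -17438 + 1/(71/(-11 + 42) + ((-16366 - 12688) - 8719)) = -17438 + 1/(71/31 + (-29054 - 8719)) = -17438 + 1/(71*(1/31) - 37773) = -17438 + 1/(71/31 - 37773) = -17438 + 1/(-1170892/31) = -17438 - 31/1170892 = -20418014727/1170892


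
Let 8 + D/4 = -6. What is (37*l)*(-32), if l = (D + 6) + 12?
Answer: 44992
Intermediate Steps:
D = -56 (D = -32 + 4*(-6) = -32 - 24 = -56)
l = -38 (l = (-56 + 6) + 12 = -50 + 12 = -38)
(37*l)*(-32) = (37*(-38))*(-32) = -1406*(-32) = 44992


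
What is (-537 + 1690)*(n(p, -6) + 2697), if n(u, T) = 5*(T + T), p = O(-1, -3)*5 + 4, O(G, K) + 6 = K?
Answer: 3040461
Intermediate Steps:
O(G, K) = -6 + K
p = -41 (p = (-6 - 3)*5 + 4 = -9*5 + 4 = -45 + 4 = -41)
n(u, T) = 10*T (n(u, T) = 5*(2*T) = 10*T)
(-537 + 1690)*(n(p, -6) + 2697) = (-537 + 1690)*(10*(-6) + 2697) = 1153*(-60 + 2697) = 1153*2637 = 3040461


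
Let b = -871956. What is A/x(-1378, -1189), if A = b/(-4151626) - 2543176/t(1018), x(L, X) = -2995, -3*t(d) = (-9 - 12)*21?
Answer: 5279093713322/913907810445 ≈ 5.7764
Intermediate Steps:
t(d) = 147 (t(d) = -(-9 - 12)*21/3 = -(-7)*21 = -⅓*(-441) = 147)
A = -5279093713322/305144511 (A = -871956/(-4151626) - 2543176/147 = -871956*(-1/4151626) - 2543176*1/147 = 435978/2075813 - 2543176/147 = -5279093713322/305144511 ≈ -17300.)
A/x(-1378, -1189) = -5279093713322/305144511/(-2995) = -5279093713322/305144511*(-1/2995) = 5279093713322/913907810445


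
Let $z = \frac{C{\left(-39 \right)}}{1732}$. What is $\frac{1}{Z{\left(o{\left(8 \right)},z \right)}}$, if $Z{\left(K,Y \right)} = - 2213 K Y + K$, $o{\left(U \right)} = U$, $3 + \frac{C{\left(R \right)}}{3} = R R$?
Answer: $- \frac{433}{20152540} \approx -2.1486 \cdot 10^{-5}$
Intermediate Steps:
$C{\left(R \right)} = -9 + 3 R^{2}$ ($C{\left(R \right)} = -9 + 3 R R = -9 + 3 R^{2}$)
$z = \frac{2277}{866}$ ($z = \frac{-9 + 3 \left(-39\right)^{2}}{1732} = \left(-9 + 3 \cdot 1521\right) \frac{1}{1732} = \left(-9 + 4563\right) \frac{1}{1732} = 4554 \cdot \frac{1}{1732} = \frac{2277}{866} \approx 2.6293$)
$Z{\left(K,Y \right)} = K - 2213 K Y$ ($Z{\left(K,Y \right)} = - 2213 K Y + K = K - 2213 K Y$)
$\frac{1}{Z{\left(o{\left(8 \right)},z \right)}} = \frac{1}{8 \left(1 - \frac{5039001}{866}\right)} = \frac{1}{8 \left(- \frac{5038135}{866}\right)} = \frac{1}{- \frac{20152540}{433}} = - \frac{433}{20152540}$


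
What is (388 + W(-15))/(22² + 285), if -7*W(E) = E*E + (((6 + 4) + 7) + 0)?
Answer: 2474/5383 ≈ 0.45960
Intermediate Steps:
W(E) = -17/7 - E²/7 (W(E) = -(E*E + (((6 + 4) + 7) + 0))/7 = -(E² + ((10 + 7) + 0))/7 = -(E² + (17 + 0))/7 = -(E² + 17)/7 = -(17 + E²)/7 = -17/7 - E²/7)
(388 + W(-15))/(22² + 285) = (388 + (-17/7 - ⅐*(-15)²))/(22² + 285) = (388 + (-17/7 - ⅐*225))/(484 + 285) = (388 + (-17/7 - 225/7))/769 = (388 - 242/7)*(1/769) = (2474/7)*(1/769) = 2474/5383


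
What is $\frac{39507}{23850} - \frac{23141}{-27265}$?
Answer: $\frac{108604747}{43351350} \approx 2.5052$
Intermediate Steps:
$\frac{39507}{23850} - \frac{23141}{-27265} = 39507 \cdot \frac{1}{23850} - - \frac{23141}{27265} = \frac{13169}{7950} + \frac{23141}{27265} = \frac{108604747}{43351350}$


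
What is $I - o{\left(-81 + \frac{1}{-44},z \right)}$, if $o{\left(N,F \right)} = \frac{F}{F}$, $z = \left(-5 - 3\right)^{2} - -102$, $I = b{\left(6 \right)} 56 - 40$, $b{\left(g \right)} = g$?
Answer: $295$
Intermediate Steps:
$I = 296$ ($I = 6 \cdot 56 - 40 = 336 - 40 = 296$)
$z = 166$ ($z = \left(-8\right)^{2} + 102 = 64 + 102 = 166$)
$o{\left(N,F \right)} = 1$
$I - o{\left(-81 + \frac{1}{-44},z \right)} = 296 - 1 = 295$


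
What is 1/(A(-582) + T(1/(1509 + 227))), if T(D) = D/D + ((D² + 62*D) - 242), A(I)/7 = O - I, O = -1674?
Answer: -3013696/23762885327 ≈ -0.00012682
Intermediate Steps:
A(I) = -11718 - 7*I (A(I) = 7*(-1674 - I) = -11718 - 7*I)
T(D) = -241 + D² + 62*D (T(D) = 1 + (-242 + D² + 62*D) = -241 + D² + 62*D)
1/(A(-582) + T(1/(1509 + 227))) = 1/((-11718 - 7*(-582)) + (-241 + (1/(1509 + 227))² + 62/(1509 + 227))) = 1/((-11718 + 4074) + (-241 + (1/1736)² + 62/1736)) = 1/(-7644 + (-241 + (1/1736)² + 62*(1/1736))) = 1/(-7644 + (-241 + 1/3013696 + 1/28)) = 1/(-7644 - 726193103/3013696) = 1/(-23762885327/3013696) = -3013696/23762885327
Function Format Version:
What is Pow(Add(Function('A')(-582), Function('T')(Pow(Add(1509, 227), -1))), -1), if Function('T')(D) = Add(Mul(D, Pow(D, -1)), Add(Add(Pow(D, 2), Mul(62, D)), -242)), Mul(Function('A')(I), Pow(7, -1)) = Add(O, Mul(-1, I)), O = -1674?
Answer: Rational(-3013696, 23762885327) ≈ -0.00012682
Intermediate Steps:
Function('A')(I) = Add(-11718, Mul(-7, I)) (Function('A')(I) = Mul(7, Add(-1674, Mul(-1, I))) = Add(-11718, Mul(-7, I)))
Function('T')(D) = Add(-241, Pow(D, 2), Mul(62, D)) (Function('T')(D) = Add(1, Add(-242, Pow(D, 2), Mul(62, D))) = Add(-241, Pow(D, 2), Mul(62, D)))
Pow(Add(Function('A')(-582), Function('T')(Pow(Add(1509, 227), -1))), -1) = Pow(Add(Add(-11718, Mul(-7, -582)), Add(-241, Pow(Pow(Add(1509, 227), -1), 2), Mul(62, Pow(Add(1509, 227), -1)))), -1) = Pow(Add(Add(-11718, 4074), Add(-241, Pow(Pow(1736, -1), 2), Mul(62, Pow(1736, -1)))), -1) = Pow(Add(-7644, Add(-241, Pow(Rational(1, 1736), 2), Mul(62, Rational(1, 1736)))), -1) = Pow(Add(-7644, Add(-241, Rational(1, 3013696), Rational(1, 28))), -1) = Pow(Add(-7644, Rational(-726193103, 3013696)), -1) = Pow(Rational(-23762885327, 3013696), -1) = Rational(-3013696, 23762885327)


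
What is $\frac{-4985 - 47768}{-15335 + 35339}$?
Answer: $- \frac{52753}{20004} \approx -2.6371$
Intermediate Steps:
$\frac{-4985 - 47768}{-15335 + 35339} = - \frac{52753}{20004}$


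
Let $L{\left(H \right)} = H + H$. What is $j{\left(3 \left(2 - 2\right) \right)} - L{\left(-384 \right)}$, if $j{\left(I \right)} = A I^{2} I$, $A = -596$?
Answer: $768$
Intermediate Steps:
$L{\left(H \right)} = 2 H$
$j{\left(I \right)} = - 596 I^{3}$ ($j{\left(I \right)} = - 596 I^{2} I = - 596 I^{3}$)
$j{\left(3 \left(2 - 2\right) \right)} - L{\left(-384 \right)} = - 596 \left(3 \left(2 - 2\right)\right)^{3} - 2 \left(-384\right) = - 596 \left(3 \cdot 0\right)^{3} - -768 = - 596 \cdot 0^{3} + 768 = \left(-596\right) 0 + 768 = 0 + 768 = 768$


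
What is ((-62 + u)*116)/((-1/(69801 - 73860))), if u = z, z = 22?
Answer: -18833760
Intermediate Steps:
u = 22
((-62 + u)*116)/((-1/(69801 - 73860))) = ((-62 + 22)*116)/((-1/(69801 - 73860))) = (-40*116)/((-1/(-4059))) = -4640/((-1*(-1/4059))) = -4640/1/4059 = -4640*4059 = -18833760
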